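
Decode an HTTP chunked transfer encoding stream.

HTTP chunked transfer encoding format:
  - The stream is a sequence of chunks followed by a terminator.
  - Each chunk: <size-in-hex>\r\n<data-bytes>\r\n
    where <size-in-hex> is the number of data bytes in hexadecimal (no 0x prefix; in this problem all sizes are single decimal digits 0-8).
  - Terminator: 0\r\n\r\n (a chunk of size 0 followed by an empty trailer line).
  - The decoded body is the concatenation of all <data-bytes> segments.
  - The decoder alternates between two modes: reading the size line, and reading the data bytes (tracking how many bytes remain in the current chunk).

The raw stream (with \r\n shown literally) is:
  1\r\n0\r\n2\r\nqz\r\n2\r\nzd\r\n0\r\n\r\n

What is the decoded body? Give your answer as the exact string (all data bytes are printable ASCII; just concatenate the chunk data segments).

Answer: 0qzzd

Derivation:
Chunk 1: stream[0..1]='1' size=0x1=1, data at stream[3..4]='0' -> body[0..1], body so far='0'
Chunk 2: stream[6..7]='2' size=0x2=2, data at stream[9..11]='qz' -> body[1..3], body so far='0qz'
Chunk 3: stream[13..14]='2' size=0x2=2, data at stream[16..18]='zd' -> body[3..5], body so far='0qzzd'
Chunk 4: stream[20..21]='0' size=0 (terminator). Final body='0qzzd' (5 bytes)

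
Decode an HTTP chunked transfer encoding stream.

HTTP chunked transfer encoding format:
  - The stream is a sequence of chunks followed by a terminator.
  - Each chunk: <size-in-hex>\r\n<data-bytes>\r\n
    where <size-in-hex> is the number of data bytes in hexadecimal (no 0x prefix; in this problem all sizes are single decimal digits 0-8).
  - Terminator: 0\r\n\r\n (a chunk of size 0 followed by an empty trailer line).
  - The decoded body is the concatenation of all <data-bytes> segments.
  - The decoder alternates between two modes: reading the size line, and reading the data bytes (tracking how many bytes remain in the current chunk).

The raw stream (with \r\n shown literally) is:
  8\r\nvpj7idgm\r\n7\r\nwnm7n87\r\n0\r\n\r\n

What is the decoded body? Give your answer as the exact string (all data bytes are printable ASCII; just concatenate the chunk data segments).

Answer: vpj7idgmwnm7n87

Derivation:
Chunk 1: stream[0..1]='8' size=0x8=8, data at stream[3..11]='vpj7idgm' -> body[0..8], body so far='vpj7idgm'
Chunk 2: stream[13..14]='7' size=0x7=7, data at stream[16..23]='wnm7n87' -> body[8..15], body so far='vpj7idgmwnm7n87'
Chunk 3: stream[25..26]='0' size=0 (terminator). Final body='vpj7idgmwnm7n87' (15 bytes)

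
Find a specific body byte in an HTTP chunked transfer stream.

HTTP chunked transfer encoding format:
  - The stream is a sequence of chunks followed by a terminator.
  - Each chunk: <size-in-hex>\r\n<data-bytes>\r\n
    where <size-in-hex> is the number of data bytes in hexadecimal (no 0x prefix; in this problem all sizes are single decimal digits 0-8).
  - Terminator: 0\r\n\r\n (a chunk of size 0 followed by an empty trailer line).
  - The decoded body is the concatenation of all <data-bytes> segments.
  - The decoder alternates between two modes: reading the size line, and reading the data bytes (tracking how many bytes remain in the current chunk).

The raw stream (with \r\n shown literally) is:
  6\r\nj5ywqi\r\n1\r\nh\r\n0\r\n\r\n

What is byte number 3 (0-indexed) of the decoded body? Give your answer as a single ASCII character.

Answer: w

Derivation:
Chunk 1: stream[0..1]='6' size=0x6=6, data at stream[3..9]='j5ywqi' -> body[0..6], body so far='j5ywqi'
Chunk 2: stream[11..12]='1' size=0x1=1, data at stream[14..15]='h' -> body[6..7], body so far='j5ywqih'
Chunk 3: stream[17..18]='0' size=0 (terminator). Final body='j5ywqih' (7 bytes)
Body byte 3 = 'w'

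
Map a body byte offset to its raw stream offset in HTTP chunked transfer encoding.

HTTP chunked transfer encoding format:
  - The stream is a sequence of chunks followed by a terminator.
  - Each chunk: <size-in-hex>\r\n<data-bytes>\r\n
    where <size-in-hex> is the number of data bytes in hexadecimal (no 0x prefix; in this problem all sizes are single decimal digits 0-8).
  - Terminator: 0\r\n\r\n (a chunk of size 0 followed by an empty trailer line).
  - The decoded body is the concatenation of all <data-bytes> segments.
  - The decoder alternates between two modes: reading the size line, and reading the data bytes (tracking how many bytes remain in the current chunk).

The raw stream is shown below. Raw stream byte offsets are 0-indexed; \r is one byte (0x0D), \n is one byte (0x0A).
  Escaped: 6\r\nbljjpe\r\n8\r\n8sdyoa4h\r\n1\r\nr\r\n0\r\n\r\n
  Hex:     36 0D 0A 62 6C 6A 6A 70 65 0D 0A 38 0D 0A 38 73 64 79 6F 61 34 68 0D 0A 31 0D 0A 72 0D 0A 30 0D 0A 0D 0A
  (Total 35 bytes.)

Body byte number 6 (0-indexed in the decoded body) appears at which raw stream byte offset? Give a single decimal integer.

Answer: 14

Derivation:
Chunk 1: stream[0..1]='6' size=0x6=6, data at stream[3..9]='bljjpe' -> body[0..6], body so far='bljjpe'
Chunk 2: stream[11..12]='8' size=0x8=8, data at stream[14..22]='8sdyoa4h' -> body[6..14], body so far='bljjpe8sdyoa4h'
Chunk 3: stream[24..25]='1' size=0x1=1, data at stream[27..28]='r' -> body[14..15], body so far='bljjpe8sdyoa4hr'
Chunk 4: stream[30..31]='0' size=0 (terminator). Final body='bljjpe8sdyoa4hr' (15 bytes)
Body byte 6 at stream offset 14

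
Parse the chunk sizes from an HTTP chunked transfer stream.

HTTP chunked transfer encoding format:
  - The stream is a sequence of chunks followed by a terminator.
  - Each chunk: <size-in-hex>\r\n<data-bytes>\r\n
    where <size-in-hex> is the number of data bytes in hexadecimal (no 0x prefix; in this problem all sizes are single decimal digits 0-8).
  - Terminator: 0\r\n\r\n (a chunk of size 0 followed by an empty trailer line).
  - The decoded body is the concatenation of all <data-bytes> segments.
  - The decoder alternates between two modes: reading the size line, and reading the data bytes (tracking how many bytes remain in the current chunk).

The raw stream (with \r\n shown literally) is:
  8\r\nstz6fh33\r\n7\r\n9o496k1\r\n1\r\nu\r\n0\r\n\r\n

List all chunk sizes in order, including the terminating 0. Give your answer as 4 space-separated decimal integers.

Chunk 1: stream[0..1]='8' size=0x8=8, data at stream[3..11]='stz6fh33' -> body[0..8], body so far='stz6fh33'
Chunk 2: stream[13..14]='7' size=0x7=7, data at stream[16..23]='9o496k1' -> body[8..15], body so far='stz6fh339o496k1'
Chunk 3: stream[25..26]='1' size=0x1=1, data at stream[28..29]='u' -> body[15..16], body so far='stz6fh339o496k1u'
Chunk 4: stream[31..32]='0' size=0 (terminator). Final body='stz6fh339o496k1u' (16 bytes)

Answer: 8 7 1 0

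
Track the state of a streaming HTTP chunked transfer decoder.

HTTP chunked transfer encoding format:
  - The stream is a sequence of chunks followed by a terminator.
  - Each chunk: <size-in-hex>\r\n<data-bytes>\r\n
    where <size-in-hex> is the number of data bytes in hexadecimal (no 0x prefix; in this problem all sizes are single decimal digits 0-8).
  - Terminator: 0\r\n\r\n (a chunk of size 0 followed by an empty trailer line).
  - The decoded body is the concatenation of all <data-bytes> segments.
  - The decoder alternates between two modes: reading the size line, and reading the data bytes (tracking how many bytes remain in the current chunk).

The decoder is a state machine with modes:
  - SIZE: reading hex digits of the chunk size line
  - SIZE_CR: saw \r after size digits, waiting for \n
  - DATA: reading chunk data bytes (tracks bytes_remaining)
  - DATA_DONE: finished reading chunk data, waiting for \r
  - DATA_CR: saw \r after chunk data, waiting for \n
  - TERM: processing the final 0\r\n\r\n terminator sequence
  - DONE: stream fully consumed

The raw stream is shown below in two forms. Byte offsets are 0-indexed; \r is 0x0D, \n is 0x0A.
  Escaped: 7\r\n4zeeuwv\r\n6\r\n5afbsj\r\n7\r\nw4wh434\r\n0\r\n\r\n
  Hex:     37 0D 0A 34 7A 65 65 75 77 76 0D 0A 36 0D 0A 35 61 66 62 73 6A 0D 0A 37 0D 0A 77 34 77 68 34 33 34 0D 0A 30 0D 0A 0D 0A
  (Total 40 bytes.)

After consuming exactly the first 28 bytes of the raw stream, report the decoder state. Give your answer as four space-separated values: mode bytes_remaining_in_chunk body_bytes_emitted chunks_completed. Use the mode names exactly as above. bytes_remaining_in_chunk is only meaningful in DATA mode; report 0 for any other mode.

Byte 0 = '7': mode=SIZE remaining=0 emitted=0 chunks_done=0
Byte 1 = 0x0D: mode=SIZE_CR remaining=0 emitted=0 chunks_done=0
Byte 2 = 0x0A: mode=DATA remaining=7 emitted=0 chunks_done=0
Byte 3 = '4': mode=DATA remaining=6 emitted=1 chunks_done=0
Byte 4 = 'z': mode=DATA remaining=5 emitted=2 chunks_done=0
Byte 5 = 'e': mode=DATA remaining=4 emitted=3 chunks_done=0
Byte 6 = 'e': mode=DATA remaining=3 emitted=4 chunks_done=0
Byte 7 = 'u': mode=DATA remaining=2 emitted=5 chunks_done=0
Byte 8 = 'w': mode=DATA remaining=1 emitted=6 chunks_done=0
Byte 9 = 'v': mode=DATA_DONE remaining=0 emitted=7 chunks_done=0
Byte 10 = 0x0D: mode=DATA_CR remaining=0 emitted=7 chunks_done=0
Byte 11 = 0x0A: mode=SIZE remaining=0 emitted=7 chunks_done=1
Byte 12 = '6': mode=SIZE remaining=0 emitted=7 chunks_done=1
Byte 13 = 0x0D: mode=SIZE_CR remaining=0 emitted=7 chunks_done=1
Byte 14 = 0x0A: mode=DATA remaining=6 emitted=7 chunks_done=1
Byte 15 = '5': mode=DATA remaining=5 emitted=8 chunks_done=1
Byte 16 = 'a': mode=DATA remaining=4 emitted=9 chunks_done=1
Byte 17 = 'f': mode=DATA remaining=3 emitted=10 chunks_done=1
Byte 18 = 'b': mode=DATA remaining=2 emitted=11 chunks_done=1
Byte 19 = 's': mode=DATA remaining=1 emitted=12 chunks_done=1
Byte 20 = 'j': mode=DATA_DONE remaining=0 emitted=13 chunks_done=1
Byte 21 = 0x0D: mode=DATA_CR remaining=0 emitted=13 chunks_done=1
Byte 22 = 0x0A: mode=SIZE remaining=0 emitted=13 chunks_done=2
Byte 23 = '7': mode=SIZE remaining=0 emitted=13 chunks_done=2
Byte 24 = 0x0D: mode=SIZE_CR remaining=0 emitted=13 chunks_done=2
Byte 25 = 0x0A: mode=DATA remaining=7 emitted=13 chunks_done=2
Byte 26 = 'w': mode=DATA remaining=6 emitted=14 chunks_done=2
Byte 27 = '4': mode=DATA remaining=5 emitted=15 chunks_done=2

Answer: DATA 5 15 2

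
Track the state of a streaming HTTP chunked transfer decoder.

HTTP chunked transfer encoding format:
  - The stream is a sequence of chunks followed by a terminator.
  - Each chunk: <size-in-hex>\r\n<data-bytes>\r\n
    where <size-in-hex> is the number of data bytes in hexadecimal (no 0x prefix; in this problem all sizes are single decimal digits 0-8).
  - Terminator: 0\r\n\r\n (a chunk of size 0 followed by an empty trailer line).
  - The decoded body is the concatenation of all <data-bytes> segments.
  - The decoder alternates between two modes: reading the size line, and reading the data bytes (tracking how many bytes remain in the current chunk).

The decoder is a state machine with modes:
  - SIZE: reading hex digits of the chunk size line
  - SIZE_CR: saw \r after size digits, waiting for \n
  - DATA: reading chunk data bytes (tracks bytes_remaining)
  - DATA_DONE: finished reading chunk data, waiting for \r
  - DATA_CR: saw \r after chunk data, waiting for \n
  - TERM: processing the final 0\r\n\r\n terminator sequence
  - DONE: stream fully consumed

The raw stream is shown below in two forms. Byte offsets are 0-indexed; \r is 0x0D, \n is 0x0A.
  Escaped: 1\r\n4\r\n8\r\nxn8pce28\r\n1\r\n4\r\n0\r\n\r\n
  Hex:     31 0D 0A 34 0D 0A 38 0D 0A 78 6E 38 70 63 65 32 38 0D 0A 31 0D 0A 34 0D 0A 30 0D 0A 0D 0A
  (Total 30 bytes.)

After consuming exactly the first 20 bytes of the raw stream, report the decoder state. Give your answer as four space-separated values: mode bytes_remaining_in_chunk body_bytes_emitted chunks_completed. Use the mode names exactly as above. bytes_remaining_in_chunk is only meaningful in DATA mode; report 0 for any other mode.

Answer: SIZE 0 9 2

Derivation:
Byte 0 = '1': mode=SIZE remaining=0 emitted=0 chunks_done=0
Byte 1 = 0x0D: mode=SIZE_CR remaining=0 emitted=0 chunks_done=0
Byte 2 = 0x0A: mode=DATA remaining=1 emitted=0 chunks_done=0
Byte 3 = '4': mode=DATA_DONE remaining=0 emitted=1 chunks_done=0
Byte 4 = 0x0D: mode=DATA_CR remaining=0 emitted=1 chunks_done=0
Byte 5 = 0x0A: mode=SIZE remaining=0 emitted=1 chunks_done=1
Byte 6 = '8': mode=SIZE remaining=0 emitted=1 chunks_done=1
Byte 7 = 0x0D: mode=SIZE_CR remaining=0 emitted=1 chunks_done=1
Byte 8 = 0x0A: mode=DATA remaining=8 emitted=1 chunks_done=1
Byte 9 = 'x': mode=DATA remaining=7 emitted=2 chunks_done=1
Byte 10 = 'n': mode=DATA remaining=6 emitted=3 chunks_done=1
Byte 11 = '8': mode=DATA remaining=5 emitted=4 chunks_done=1
Byte 12 = 'p': mode=DATA remaining=4 emitted=5 chunks_done=1
Byte 13 = 'c': mode=DATA remaining=3 emitted=6 chunks_done=1
Byte 14 = 'e': mode=DATA remaining=2 emitted=7 chunks_done=1
Byte 15 = '2': mode=DATA remaining=1 emitted=8 chunks_done=1
Byte 16 = '8': mode=DATA_DONE remaining=0 emitted=9 chunks_done=1
Byte 17 = 0x0D: mode=DATA_CR remaining=0 emitted=9 chunks_done=1
Byte 18 = 0x0A: mode=SIZE remaining=0 emitted=9 chunks_done=2
Byte 19 = '1': mode=SIZE remaining=0 emitted=9 chunks_done=2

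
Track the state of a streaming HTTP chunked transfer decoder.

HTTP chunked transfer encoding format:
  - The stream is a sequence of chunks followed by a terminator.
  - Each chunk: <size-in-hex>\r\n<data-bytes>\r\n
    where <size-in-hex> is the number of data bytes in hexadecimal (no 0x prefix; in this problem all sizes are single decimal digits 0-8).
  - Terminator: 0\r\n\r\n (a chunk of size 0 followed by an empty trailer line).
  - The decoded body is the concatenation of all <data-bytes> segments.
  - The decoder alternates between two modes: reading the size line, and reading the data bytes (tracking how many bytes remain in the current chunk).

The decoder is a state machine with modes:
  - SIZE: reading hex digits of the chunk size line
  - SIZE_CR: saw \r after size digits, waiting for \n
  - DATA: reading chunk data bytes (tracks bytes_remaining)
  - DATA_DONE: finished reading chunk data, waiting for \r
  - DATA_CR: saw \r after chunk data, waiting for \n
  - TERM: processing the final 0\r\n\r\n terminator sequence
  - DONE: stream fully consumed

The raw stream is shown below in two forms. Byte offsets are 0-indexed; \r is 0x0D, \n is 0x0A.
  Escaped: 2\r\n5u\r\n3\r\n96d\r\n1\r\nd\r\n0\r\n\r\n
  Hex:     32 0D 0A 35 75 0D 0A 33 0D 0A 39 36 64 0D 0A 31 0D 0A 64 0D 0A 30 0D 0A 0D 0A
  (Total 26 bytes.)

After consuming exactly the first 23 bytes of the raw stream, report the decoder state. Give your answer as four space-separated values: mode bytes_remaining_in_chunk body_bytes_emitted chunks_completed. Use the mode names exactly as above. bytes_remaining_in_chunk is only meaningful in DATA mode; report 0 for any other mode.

Byte 0 = '2': mode=SIZE remaining=0 emitted=0 chunks_done=0
Byte 1 = 0x0D: mode=SIZE_CR remaining=0 emitted=0 chunks_done=0
Byte 2 = 0x0A: mode=DATA remaining=2 emitted=0 chunks_done=0
Byte 3 = '5': mode=DATA remaining=1 emitted=1 chunks_done=0
Byte 4 = 'u': mode=DATA_DONE remaining=0 emitted=2 chunks_done=0
Byte 5 = 0x0D: mode=DATA_CR remaining=0 emitted=2 chunks_done=0
Byte 6 = 0x0A: mode=SIZE remaining=0 emitted=2 chunks_done=1
Byte 7 = '3': mode=SIZE remaining=0 emitted=2 chunks_done=1
Byte 8 = 0x0D: mode=SIZE_CR remaining=0 emitted=2 chunks_done=1
Byte 9 = 0x0A: mode=DATA remaining=3 emitted=2 chunks_done=1
Byte 10 = '9': mode=DATA remaining=2 emitted=3 chunks_done=1
Byte 11 = '6': mode=DATA remaining=1 emitted=4 chunks_done=1
Byte 12 = 'd': mode=DATA_DONE remaining=0 emitted=5 chunks_done=1
Byte 13 = 0x0D: mode=DATA_CR remaining=0 emitted=5 chunks_done=1
Byte 14 = 0x0A: mode=SIZE remaining=0 emitted=5 chunks_done=2
Byte 15 = '1': mode=SIZE remaining=0 emitted=5 chunks_done=2
Byte 16 = 0x0D: mode=SIZE_CR remaining=0 emitted=5 chunks_done=2
Byte 17 = 0x0A: mode=DATA remaining=1 emitted=5 chunks_done=2
Byte 18 = 'd': mode=DATA_DONE remaining=0 emitted=6 chunks_done=2
Byte 19 = 0x0D: mode=DATA_CR remaining=0 emitted=6 chunks_done=2
Byte 20 = 0x0A: mode=SIZE remaining=0 emitted=6 chunks_done=3
Byte 21 = '0': mode=SIZE remaining=0 emitted=6 chunks_done=3
Byte 22 = 0x0D: mode=SIZE_CR remaining=0 emitted=6 chunks_done=3

Answer: SIZE_CR 0 6 3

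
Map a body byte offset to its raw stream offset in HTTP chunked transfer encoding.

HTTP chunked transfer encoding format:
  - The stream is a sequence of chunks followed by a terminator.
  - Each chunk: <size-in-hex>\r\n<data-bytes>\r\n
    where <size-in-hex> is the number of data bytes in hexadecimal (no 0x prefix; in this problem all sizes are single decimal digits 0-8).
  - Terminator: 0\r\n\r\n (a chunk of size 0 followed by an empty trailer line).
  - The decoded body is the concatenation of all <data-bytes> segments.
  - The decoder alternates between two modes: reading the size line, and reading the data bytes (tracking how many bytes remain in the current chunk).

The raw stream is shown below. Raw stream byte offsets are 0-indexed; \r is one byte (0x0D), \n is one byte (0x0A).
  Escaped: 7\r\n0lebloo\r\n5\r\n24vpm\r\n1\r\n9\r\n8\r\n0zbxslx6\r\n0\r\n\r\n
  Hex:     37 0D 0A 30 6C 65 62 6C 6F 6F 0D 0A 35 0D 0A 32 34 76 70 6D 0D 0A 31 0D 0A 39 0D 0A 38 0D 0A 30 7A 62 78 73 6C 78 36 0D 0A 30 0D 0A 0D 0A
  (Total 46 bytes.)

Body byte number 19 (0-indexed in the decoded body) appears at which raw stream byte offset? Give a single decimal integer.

Answer: 37

Derivation:
Chunk 1: stream[0..1]='7' size=0x7=7, data at stream[3..10]='0lebloo' -> body[0..7], body so far='0lebloo'
Chunk 2: stream[12..13]='5' size=0x5=5, data at stream[15..20]='24vpm' -> body[7..12], body so far='0lebloo24vpm'
Chunk 3: stream[22..23]='1' size=0x1=1, data at stream[25..26]='9' -> body[12..13], body so far='0lebloo24vpm9'
Chunk 4: stream[28..29]='8' size=0x8=8, data at stream[31..39]='0zbxslx6' -> body[13..21], body so far='0lebloo24vpm90zbxslx6'
Chunk 5: stream[41..42]='0' size=0 (terminator). Final body='0lebloo24vpm90zbxslx6' (21 bytes)
Body byte 19 at stream offset 37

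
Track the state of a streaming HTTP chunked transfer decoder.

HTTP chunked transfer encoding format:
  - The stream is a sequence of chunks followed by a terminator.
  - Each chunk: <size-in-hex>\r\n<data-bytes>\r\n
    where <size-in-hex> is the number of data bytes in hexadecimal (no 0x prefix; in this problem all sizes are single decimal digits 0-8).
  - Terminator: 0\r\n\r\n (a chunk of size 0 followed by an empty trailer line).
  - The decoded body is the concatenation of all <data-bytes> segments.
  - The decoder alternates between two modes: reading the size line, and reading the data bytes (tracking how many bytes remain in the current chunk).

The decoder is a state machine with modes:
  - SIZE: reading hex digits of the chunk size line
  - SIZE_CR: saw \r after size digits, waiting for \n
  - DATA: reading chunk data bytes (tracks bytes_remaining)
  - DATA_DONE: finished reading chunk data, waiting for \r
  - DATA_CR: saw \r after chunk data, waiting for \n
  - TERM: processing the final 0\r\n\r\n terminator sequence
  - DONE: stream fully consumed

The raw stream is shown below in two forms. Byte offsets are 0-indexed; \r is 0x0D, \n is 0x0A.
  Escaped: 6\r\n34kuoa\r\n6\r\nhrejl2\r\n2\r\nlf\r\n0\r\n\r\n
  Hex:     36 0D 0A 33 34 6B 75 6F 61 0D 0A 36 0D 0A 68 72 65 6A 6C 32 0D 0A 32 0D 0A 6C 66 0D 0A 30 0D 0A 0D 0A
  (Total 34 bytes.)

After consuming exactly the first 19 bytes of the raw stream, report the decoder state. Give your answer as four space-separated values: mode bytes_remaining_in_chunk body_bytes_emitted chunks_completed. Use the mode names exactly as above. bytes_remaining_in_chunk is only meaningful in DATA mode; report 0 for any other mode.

Answer: DATA 1 11 1

Derivation:
Byte 0 = '6': mode=SIZE remaining=0 emitted=0 chunks_done=0
Byte 1 = 0x0D: mode=SIZE_CR remaining=0 emitted=0 chunks_done=0
Byte 2 = 0x0A: mode=DATA remaining=6 emitted=0 chunks_done=0
Byte 3 = '3': mode=DATA remaining=5 emitted=1 chunks_done=0
Byte 4 = '4': mode=DATA remaining=4 emitted=2 chunks_done=0
Byte 5 = 'k': mode=DATA remaining=3 emitted=3 chunks_done=0
Byte 6 = 'u': mode=DATA remaining=2 emitted=4 chunks_done=0
Byte 7 = 'o': mode=DATA remaining=1 emitted=5 chunks_done=0
Byte 8 = 'a': mode=DATA_DONE remaining=0 emitted=6 chunks_done=0
Byte 9 = 0x0D: mode=DATA_CR remaining=0 emitted=6 chunks_done=0
Byte 10 = 0x0A: mode=SIZE remaining=0 emitted=6 chunks_done=1
Byte 11 = '6': mode=SIZE remaining=0 emitted=6 chunks_done=1
Byte 12 = 0x0D: mode=SIZE_CR remaining=0 emitted=6 chunks_done=1
Byte 13 = 0x0A: mode=DATA remaining=6 emitted=6 chunks_done=1
Byte 14 = 'h': mode=DATA remaining=5 emitted=7 chunks_done=1
Byte 15 = 'r': mode=DATA remaining=4 emitted=8 chunks_done=1
Byte 16 = 'e': mode=DATA remaining=3 emitted=9 chunks_done=1
Byte 17 = 'j': mode=DATA remaining=2 emitted=10 chunks_done=1
Byte 18 = 'l': mode=DATA remaining=1 emitted=11 chunks_done=1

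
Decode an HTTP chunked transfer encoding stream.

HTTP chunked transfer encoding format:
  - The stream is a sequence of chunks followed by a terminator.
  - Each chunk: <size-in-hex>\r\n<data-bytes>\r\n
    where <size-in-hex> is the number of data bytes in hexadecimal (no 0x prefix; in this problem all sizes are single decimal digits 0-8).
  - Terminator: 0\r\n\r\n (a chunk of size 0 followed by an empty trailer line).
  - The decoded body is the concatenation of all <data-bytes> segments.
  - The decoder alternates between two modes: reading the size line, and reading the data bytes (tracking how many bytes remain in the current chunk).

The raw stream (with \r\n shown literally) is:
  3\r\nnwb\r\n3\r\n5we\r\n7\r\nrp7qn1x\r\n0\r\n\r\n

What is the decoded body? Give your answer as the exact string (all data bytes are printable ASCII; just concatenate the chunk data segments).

Answer: nwb5werp7qn1x

Derivation:
Chunk 1: stream[0..1]='3' size=0x3=3, data at stream[3..6]='nwb' -> body[0..3], body so far='nwb'
Chunk 2: stream[8..9]='3' size=0x3=3, data at stream[11..14]='5we' -> body[3..6], body so far='nwb5we'
Chunk 3: stream[16..17]='7' size=0x7=7, data at stream[19..26]='rp7qn1x' -> body[6..13], body so far='nwb5werp7qn1x'
Chunk 4: stream[28..29]='0' size=0 (terminator). Final body='nwb5werp7qn1x' (13 bytes)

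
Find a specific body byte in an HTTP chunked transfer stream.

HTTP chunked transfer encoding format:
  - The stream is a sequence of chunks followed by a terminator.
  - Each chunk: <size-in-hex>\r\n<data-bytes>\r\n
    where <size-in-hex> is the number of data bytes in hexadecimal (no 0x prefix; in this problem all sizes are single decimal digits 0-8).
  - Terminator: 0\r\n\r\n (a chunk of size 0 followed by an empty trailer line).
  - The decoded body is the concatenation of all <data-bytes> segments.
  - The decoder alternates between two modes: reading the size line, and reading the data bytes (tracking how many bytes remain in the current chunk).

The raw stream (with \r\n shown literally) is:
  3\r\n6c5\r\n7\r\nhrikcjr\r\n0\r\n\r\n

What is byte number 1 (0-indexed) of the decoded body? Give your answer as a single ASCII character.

Chunk 1: stream[0..1]='3' size=0x3=3, data at stream[3..6]='6c5' -> body[0..3], body so far='6c5'
Chunk 2: stream[8..9]='7' size=0x7=7, data at stream[11..18]='hrikcjr' -> body[3..10], body so far='6c5hrikcjr'
Chunk 3: stream[20..21]='0' size=0 (terminator). Final body='6c5hrikcjr' (10 bytes)
Body byte 1 = 'c'

Answer: c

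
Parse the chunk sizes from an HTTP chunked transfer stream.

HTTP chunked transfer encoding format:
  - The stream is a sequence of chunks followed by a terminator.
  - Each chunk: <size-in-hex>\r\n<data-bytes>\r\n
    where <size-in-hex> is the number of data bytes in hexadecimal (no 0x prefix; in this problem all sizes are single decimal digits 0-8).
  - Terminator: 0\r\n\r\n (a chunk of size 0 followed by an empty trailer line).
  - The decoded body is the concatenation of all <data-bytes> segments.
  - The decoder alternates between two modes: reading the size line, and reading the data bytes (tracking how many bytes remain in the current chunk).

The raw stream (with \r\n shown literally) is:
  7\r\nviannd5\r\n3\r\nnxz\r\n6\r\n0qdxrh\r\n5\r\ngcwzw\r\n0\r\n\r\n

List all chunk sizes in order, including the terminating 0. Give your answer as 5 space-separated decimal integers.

Answer: 7 3 6 5 0

Derivation:
Chunk 1: stream[0..1]='7' size=0x7=7, data at stream[3..10]='viannd5' -> body[0..7], body so far='viannd5'
Chunk 2: stream[12..13]='3' size=0x3=3, data at stream[15..18]='nxz' -> body[7..10], body so far='viannd5nxz'
Chunk 3: stream[20..21]='6' size=0x6=6, data at stream[23..29]='0qdxrh' -> body[10..16], body so far='viannd5nxz0qdxrh'
Chunk 4: stream[31..32]='5' size=0x5=5, data at stream[34..39]='gcwzw' -> body[16..21], body so far='viannd5nxz0qdxrhgcwzw'
Chunk 5: stream[41..42]='0' size=0 (terminator). Final body='viannd5nxz0qdxrhgcwzw' (21 bytes)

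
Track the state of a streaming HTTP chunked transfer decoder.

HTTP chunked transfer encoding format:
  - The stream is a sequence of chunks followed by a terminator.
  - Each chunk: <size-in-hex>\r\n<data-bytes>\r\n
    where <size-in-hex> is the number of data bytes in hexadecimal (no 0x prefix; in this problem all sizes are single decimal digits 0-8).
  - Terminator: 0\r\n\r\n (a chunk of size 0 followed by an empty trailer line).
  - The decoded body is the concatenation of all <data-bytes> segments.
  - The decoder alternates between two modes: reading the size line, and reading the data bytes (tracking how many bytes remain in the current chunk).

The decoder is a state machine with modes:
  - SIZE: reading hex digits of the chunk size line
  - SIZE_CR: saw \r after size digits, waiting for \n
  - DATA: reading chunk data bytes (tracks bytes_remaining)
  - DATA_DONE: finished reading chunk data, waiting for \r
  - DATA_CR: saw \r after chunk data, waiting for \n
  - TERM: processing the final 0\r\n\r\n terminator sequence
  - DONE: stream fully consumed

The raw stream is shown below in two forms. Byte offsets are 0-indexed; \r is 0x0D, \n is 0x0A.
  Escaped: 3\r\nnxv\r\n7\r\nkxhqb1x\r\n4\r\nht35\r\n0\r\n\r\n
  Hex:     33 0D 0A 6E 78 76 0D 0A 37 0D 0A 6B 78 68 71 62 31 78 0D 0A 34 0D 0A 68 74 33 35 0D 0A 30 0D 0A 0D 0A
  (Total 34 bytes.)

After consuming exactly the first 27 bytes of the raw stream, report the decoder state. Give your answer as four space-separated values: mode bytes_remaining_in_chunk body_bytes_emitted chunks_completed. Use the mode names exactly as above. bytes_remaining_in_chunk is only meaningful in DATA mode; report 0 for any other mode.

Answer: DATA_DONE 0 14 2

Derivation:
Byte 0 = '3': mode=SIZE remaining=0 emitted=0 chunks_done=0
Byte 1 = 0x0D: mode=SIZE_CR remaining=0 emitted=0 chunks_done=0
Byte 2 = 0x0A: mode=DATA remaining=3 emitted=0 chunks_done=0
Byte 3 = 'n': mode=DATA remaining=2 emitted=1 chunks_done=0
Byte 4 = 'x': mode=DATA remaining=1 emitted=2 chunks_done=0
Byte 5 = 'v': mode=DATA_DONE remaining=0 emitted=3 chunks_done=0
Byte 6 = 0x0D: mode=DATA_CR remaining=0 emitted=3 chunks_done=0
Byte 7 = 0x0A: mode=SIZE remaining=0 emitted=3 chunks_done=1
Byte 8 = '7': mode=SIZE remaining=0 emitted=3 chunks_done=1
Byte 9 = 0x0D: mode=SIZE_CR remaining=0 emitted=3 chunks_done=1
Byte 10 = 0x0A: mode=DATA remaining=7 emitted=3 chunks_done=1
Byte 11 = 'k': mode=DATA remaining=6 emitted=4 chunks_done=1
Byte 12 = 'x': mode=DATA remaining=5 emitted=5 chunks_done=1
Byte 13 = 'h': mode=DATA remaining=4 emitted=6 chunks_done=1
Byte 14 = 'q': mode=DATA remaining=3 emitted=7 chunks_done=1
Byte 15 = 'b': mode=DATA remaining=2 emitted=8 chunks_done=1
Byte 16 = '1': mode=DATA remaining=1 emitted=9 chunks_done=1
Byte 17 = 'x': mode=DATA_DONE remaining=0 emitted=10 chunks_done=1
Byte 18 = 0x0D: mode=DATA_CR remaining=0 emitted=10 chunks_done=1
Byte 19 = 0x0A: mode=SIZE remaining=0 emitted=10 chunks_done=2
Byte 20 = '4': mode=SIZE remaining=0 emitted=10 chunks_done=2
Byte 21 = 0x0D: mode=SIZE_CR remaining=0 emitted=10 chunks_done=2
Byte 22 = 0x0A: mode=DATA remaining=4 emitted=10 chunks_done=2
Byte 23 = 'h': mode=DATA remaining=3 emitted=11 chunks_done=2
Byte 24 = 't': mode=DATA remaining=2 emitted=12 chunks_done=2
Byte 25 = '3': mode=DATA remaining=1 emitted=13 chunks_done=2
Byte 26 = '5': mode=DATA_DONE remaining=0 emitted=14 chunks_done=2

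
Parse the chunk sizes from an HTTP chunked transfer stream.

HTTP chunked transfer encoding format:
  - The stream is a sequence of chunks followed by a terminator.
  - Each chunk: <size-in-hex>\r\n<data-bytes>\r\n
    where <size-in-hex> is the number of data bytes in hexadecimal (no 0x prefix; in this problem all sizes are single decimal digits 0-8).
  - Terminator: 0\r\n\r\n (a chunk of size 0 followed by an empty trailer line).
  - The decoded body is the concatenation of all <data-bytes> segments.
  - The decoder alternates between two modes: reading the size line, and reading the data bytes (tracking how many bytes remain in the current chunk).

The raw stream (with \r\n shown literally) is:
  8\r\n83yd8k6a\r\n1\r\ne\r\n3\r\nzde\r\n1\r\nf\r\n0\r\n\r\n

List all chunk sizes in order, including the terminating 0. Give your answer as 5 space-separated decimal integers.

Chunk 1: stream[0..1]='8' size=0x8=8, data at stream[3..11]='83yd8k6a' -> body[0..8], body so far='83yd8k6a'
Chunk 2: stream[13..14]='1' size=0x1=1, data at stream[16..17]='e' -> body[8..9], body so far='83yd8k6ae'
Chunk 3: stream[19..20]='3' size=0x3=3, data at stream[22..25]='zde' -> body[9..12], body so far='83yd8k6aezde'
Chunk 4: stream[27..28]='1' size=0x1=1, data at stream[30..31]='f' -> body[12..13], body so far='83yd8k6aezdef'
Chunk 5: stream[33..34]='0' size=0 (terminator). Final body='83yd8k6aezdef' (13 bytes)

Answer: 8 1 3 1 0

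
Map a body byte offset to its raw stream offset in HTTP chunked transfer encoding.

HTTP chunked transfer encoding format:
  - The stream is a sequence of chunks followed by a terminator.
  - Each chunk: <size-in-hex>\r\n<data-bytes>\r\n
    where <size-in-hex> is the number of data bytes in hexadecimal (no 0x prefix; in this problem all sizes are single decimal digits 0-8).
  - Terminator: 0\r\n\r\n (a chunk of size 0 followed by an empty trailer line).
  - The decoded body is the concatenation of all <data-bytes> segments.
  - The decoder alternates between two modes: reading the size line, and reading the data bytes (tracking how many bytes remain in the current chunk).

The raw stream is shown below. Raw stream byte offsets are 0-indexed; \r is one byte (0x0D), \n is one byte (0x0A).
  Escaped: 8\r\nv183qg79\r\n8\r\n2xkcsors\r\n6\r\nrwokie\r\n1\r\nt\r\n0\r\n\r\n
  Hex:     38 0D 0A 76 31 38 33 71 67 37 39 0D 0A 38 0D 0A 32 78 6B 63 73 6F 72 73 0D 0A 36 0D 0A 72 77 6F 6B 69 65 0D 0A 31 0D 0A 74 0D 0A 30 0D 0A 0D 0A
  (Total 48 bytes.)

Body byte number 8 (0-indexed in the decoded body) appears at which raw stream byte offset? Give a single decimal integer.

Answer: 16

Derivation:
Chunk 1: stream[0..1]='8' size=0x8=8, data at stream[3..11]='v183qg79' -> body[0..8], body so far='v183qg79'
Chunk 2: stream[13..14]='8' size=0x8=8, data at stream[16..24]='2xkcsors' -> body[8..16], body so far='v183qg792xkcsors'
Chunk 3: stream[26..27]='6' size=0x6=6, data at stream[29..35]='rwokie' -> body[16..22], body so far='v183qg792xkcsorsrwokie'
Chunk 4: stream[37..38]='1' size=0x1=1, data at stream[40..41]='t' -> body[22..23], body so far='v183qg792xkcsorsrwokiet'
Chunk 5: stream[43..44]='0' size=0 (terminator). Final body='v183qg792xkcsorsrwokiet' (23 bytes)
Body byte 8 at stream offset 16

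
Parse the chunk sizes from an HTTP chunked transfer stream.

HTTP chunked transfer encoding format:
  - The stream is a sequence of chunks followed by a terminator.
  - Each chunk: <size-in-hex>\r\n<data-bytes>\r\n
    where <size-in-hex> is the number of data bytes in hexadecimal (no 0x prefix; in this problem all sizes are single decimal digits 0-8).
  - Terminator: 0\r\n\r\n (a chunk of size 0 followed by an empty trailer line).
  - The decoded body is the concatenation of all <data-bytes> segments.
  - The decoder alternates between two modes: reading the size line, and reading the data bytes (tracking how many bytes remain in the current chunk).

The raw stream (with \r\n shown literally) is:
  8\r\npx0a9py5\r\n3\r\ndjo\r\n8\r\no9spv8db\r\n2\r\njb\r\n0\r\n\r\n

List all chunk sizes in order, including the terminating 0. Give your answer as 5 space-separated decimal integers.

Chunk 1: stream[0..1]='8' size=0x8=8, data at stream[3..11]='px0a9py5' -> body[0..8], body so far='px0a9py5'
Chunk 2: stream[13..14]='3' size=0x3=3, data at stream[16..19]='djo' -> body[8..11], body so far='px0a9py5djo'
Chunk 3: stream[21..22]='8' size=0x8=8, data at stream[24..32]='o9spv8db' -> body[11..19], body so far='px0a9py5djoo9spv8db'
Chunk 4: stream[34..35]='2' size=0x2=2, data at stream[37..39]='jb' -> body[19..21], body so far='px0a9py5djoo9spv8dbjb'
Chunk 5: stream[41..42]='0' size=0 (terminator). Final body='px0a9py5djoo9spv8dbjb' (21 bytes)

Answer: 8 3 8 2 0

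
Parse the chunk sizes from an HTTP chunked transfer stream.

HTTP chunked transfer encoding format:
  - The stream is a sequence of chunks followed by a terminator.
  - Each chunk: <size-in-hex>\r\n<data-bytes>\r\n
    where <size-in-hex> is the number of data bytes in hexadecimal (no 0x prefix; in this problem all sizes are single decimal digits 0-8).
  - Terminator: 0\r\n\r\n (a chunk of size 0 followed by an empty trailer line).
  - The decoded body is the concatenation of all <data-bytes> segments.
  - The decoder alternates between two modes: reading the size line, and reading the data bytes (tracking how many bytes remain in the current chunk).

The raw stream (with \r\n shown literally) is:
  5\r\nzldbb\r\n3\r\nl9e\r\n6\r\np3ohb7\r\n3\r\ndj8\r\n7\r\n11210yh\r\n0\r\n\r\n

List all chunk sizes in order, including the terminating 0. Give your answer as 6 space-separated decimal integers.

Answer: 5 3 6 3 7 0

Derivation:
Chunk 1: stream[0..1]='5' size=0x5=5, data at stream[3..8]='zldbb' -> body[0..5], body so far='zldbb'
Chunk 2: stream[10..11]='3' size=0x3=3, data at stream[13..16]='l9e' -> body[5..8], body so far='zldbbl9e'
Chunk 3: stream[18..19]='6' size=0x6=6, data at stream[21..27]='p3ohb7' -> body[8..14], body so far='zldbbl9ep3ohb7'
Chunk 4: stream[29..30]='3' size=0x3=3, data at stream[32..35]='dj8' -> body[14..17], body so far='zldbbl9ep3ohb7dj8'
Chunk 5: stream[37..38]='7' size=0x7=7, data at stream[40..47]='11210yh' -> body[17..24], body so far='zldbbl9ep3ohb7dj811210yh'
Chunk 6: stream[49..50]='0' size=0 (terminator). Final body='zldbbl9ep3ohb7dj811210yh' (24 bytes)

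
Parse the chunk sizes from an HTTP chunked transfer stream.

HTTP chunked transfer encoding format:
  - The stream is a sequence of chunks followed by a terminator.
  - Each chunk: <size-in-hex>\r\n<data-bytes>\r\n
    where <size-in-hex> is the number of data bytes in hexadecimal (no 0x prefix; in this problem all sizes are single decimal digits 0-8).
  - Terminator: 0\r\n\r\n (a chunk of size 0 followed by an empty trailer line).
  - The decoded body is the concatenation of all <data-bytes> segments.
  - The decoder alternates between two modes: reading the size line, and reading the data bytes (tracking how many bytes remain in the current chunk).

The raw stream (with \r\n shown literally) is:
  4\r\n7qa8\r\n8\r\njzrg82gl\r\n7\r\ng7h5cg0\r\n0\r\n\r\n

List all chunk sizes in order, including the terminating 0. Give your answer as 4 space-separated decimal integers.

Answer: 4 8 7 0

Derivation:
Chunk 1: stream[0..1]='4' size=0x4=4, data at stream[3..7]='7qa8' -> body[0..4], body so far='7qa8'
Chunk 2: stream[9..10]='8' size=0x8=8, data at stream[12..20]='jzrg82gl' -> body[4..12], body so far='7qa8jzrg82gl'
Chunk 3: stream[22..23]='7' size=0x7=7, data at stream[25..32]='g7h5cg0' -> body[12..19], body so far='7qa8jzrg82glg7h5cg0'
Chunk 4: stream[34..35]='0' size=0 (terminator). Final body='7qa8jzrg82glg7h5cg0' (19 bytes)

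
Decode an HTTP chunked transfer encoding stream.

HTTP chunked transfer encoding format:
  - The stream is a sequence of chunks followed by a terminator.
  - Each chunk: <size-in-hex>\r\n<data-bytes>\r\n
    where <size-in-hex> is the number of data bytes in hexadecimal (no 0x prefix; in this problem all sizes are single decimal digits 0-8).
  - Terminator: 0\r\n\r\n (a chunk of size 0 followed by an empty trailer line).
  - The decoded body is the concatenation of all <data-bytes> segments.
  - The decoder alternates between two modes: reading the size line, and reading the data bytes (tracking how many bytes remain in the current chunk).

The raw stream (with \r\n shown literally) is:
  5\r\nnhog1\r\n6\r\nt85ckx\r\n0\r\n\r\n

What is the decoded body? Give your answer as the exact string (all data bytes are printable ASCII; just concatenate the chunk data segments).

Chunk 1: stream[0..1]='5' size=0x5=5, data at stream[3..8]='nhog1' -> body[0..5], body so far='nhog1'
Chunk 2: stream[10..11]='6' size=0x6=6, data at stream[13..19]='t85ckx' -> body[5..11], body so far='nhog1t85ckx'
Chunk 3: stream[21..22]='0' size=0 (terminator). Final body='nhog1t85ckx' (11 bytes)

Answer: nhog1t85ckx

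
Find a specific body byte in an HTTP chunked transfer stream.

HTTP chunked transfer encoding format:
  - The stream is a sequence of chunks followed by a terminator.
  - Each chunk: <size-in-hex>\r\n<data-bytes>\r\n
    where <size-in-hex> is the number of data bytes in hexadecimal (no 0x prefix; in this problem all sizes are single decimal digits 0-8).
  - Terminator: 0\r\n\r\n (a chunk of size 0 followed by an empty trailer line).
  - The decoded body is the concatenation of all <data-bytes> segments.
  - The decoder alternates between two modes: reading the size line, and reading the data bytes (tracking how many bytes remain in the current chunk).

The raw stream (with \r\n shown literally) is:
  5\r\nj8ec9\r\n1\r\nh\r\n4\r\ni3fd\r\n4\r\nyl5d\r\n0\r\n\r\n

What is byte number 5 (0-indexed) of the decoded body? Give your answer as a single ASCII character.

Chunk 1: stream[0..1]='5' size=0x5=5, data at stream[3..8]='j8ec9' -> body[0..5], body so far='j8ec9'
Chunk 2: stream[10..11]='1' size=0x1=1, data at stream[13..14]='h' -> body[5..6], body so far='j8ec9h'
Chunk 3: stream[16..17]='4' size=0x4=4, data at stream[19..23]='i3fd' -> body[6..10], body so far='j8ec9hi3fd'
Chunk 4: stream[25..26]='4' size=0x4=4, data at stream[28..32]='yl5d' -> body[10..14], body so far='j8ec9hi3fdyl5d'
Chunk 5: stream[34..35]='0' size=0 (terminator). Final body='j8ec9hi3fdyl5d' (14 bytes)
Body byte 5 = 'h'

Answer: h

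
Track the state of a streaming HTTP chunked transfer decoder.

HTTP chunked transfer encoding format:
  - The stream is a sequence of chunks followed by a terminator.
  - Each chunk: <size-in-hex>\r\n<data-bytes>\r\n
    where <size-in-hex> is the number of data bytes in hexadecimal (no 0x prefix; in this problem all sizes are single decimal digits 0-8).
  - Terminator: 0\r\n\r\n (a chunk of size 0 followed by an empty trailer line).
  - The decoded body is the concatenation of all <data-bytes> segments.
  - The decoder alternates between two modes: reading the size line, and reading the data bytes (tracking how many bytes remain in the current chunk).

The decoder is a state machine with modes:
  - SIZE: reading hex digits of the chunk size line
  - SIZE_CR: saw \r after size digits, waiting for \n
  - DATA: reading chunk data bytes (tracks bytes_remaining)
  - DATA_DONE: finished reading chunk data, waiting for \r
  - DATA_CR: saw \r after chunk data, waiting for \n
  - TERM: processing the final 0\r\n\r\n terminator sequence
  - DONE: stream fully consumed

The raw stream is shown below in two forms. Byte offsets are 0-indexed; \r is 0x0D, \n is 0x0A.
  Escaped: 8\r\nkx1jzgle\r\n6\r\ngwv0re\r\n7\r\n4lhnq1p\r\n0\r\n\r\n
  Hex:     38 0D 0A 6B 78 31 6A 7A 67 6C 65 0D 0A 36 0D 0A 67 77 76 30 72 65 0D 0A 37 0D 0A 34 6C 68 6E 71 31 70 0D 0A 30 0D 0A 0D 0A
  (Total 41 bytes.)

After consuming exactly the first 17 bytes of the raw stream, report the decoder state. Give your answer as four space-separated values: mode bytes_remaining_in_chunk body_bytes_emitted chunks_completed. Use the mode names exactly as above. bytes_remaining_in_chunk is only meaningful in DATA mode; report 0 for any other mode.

Answer: DATA 5 9 1

Derivation:
Byte 0 = '8': mode=SIZE remaining=0 emitted=0 chunks_done=0
Byte 1 = 0x0D: mode=SIZE_CR remaining=0 emitted=0 chunks_done=0
Byte 2 = 0x0A: mode=DATA remaining=8 emitted=0 chunks_done=0
Byte 3 = 'k': mode=DATA remaining=7 emitted=1 chunks_done=0
Byte 4 = 'x': mode=DATA remaining=6 emitted=2 chunks_done=0
Byte 5 = '1': mode=DATA remaining=5 emitted=3 chunks_done=0
Byte 6 = 'j': mode=DATA remaining=4 emitted=4 chunks_done=0
Byte 7 = 'z': mode=DATA remaining=3 emitted=5 chunks_done=0
Byte 8 = 'g': mode=DATA remaining=2 emitted=6 chunks_done=0
Byte 9 = 'l': mode=DATA remaining=1 emitted=7 chunks_done=0
Byte 10 = 'e': mode=DATA_DONE remaining=0 emitted=8 chunks_done=0
Byte 11 = 0x0D: mode=DATA_CR remaining=0 emitted=8 chunks_done=0
Byte 12 = 0x0A: mode=SIZE remaining=0 emitted=8 chunks_done=1
Byte 13 = '6': mode=SIZE remaining=0 emitted=8 chunks_done=1
Byte 14 = 0x0D: mode=SIZE_CR remaining=0 emitted=8 chunks_done=1
Byte 15 = 0x0A: mode=DATA remaining=6 emitted=8 chunks_done=1
Byte 16 = 'g': mode=DATA remaining=5 emitted=9 chunks_done=1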